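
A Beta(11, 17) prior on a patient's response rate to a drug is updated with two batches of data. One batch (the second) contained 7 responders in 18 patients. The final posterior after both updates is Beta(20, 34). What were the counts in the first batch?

Sequential conjugate updates are equivalent to a single update on the pooled data, so total successes = posterior α − prior α and total failures = posterior β − prior β.
Total across both batches: 20−11=9 responders, 34−17=17 non-responders.
Subtract the second batch: 9−7=2 responders and 17−11=6 non-responders.

2 responders and 6 non-responders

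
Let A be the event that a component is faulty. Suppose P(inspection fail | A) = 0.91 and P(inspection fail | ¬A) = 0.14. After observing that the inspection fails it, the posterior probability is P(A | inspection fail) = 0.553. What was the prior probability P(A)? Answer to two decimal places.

Bayes' rule in odds form gives O(A|E) = O(A)·[P(E|A)/P(E|¬A)], hence O(A) = O(A|E)/LR.
Posterior odds = 0.553/(1−0.553) = 1.2371. LR = 0.91/0.14 = 6.5000.
Prior odds = 1.2371/6.5000 = 0.1903, so P(A) = 0.1903/(1+0.1903) ≈ 0.16.

P(A) = 0.16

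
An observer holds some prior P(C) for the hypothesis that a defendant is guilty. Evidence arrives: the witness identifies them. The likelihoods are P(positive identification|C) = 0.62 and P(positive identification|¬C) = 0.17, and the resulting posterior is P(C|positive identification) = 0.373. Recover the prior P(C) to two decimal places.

P(C) = 0.14

Bayes' rule in odds form gives O(C|E) = O(C)·[P(E|C)/P(E|¬C)], hence O(C) = O(C|E)/LR.
Posterior odds = 0.373/(1−0.373) = 0.5949. LR = 0.62/0.17 = 3.6471.
Prior odds = 0.5949/3.6471 = 0.1631, so P(C) = 0.1631/(1+0.1631) ≈ 0.14.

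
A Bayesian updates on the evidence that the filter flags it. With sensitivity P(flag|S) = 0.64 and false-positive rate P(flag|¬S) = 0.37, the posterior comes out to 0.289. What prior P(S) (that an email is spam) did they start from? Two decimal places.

P(S) = 0.19

Bayes' rule in odds form gives O(S|E) = O(S)·[P(E|S)/P(E|¬S)], hence O(S) = O(S|E)/LR.
Posterior odds = 0.289/(1−0.289) = 0.4065. LR = 0.64/0.37 = 1.7297.
Prior odds = 0.4065/1.7297 = 0.2350, so P(S) = 0.2350/(1+0.2350) ≈ 0.19.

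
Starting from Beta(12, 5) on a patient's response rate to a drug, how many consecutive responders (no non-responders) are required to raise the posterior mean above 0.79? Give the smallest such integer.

After k responders and 0 non-responders the posterior is Beta(12+k, 5), with mean (12+k)/(12+5+k).
Set (12+k)/(17+k) > 0.79 and solve: k > (0.79·17 − 12)/(1 − 0.79) = 6.810.
The smallest integer exceeding 6.810 is 7.

k = 7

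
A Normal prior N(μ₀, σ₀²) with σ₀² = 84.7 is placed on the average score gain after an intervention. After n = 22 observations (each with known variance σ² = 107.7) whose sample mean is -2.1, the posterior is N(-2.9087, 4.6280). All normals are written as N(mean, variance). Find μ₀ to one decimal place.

μ₀ = -16.9

With known observation variance, the Normal–Normal posterior has precision τ_n = τ₀ + n/σ² and mean μ_n = (τ₀μ₀ + (n/σ²)x̄)/τ_n.
Here τ₀ = 1/84.7 = 0.011806 and τ_data = 22/107.7 = 0.204271, so τ_n = 0.216077.
Rearranging for μ₀: μ₀ = (μ_n·τ_n − τ_data·x̄)/τ₀ = (-2.9087·0.216077 − 0.204271·-2.1) / 0.011806 = -0.199534/0.011806 ≈ -16.9.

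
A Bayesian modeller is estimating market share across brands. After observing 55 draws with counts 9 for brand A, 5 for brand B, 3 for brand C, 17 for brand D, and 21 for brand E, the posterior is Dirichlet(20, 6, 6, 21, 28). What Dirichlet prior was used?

Dirichlet(11, 1, 3, 4, 7)

For a Dirichlet(α) prior with multinomial counts c, the posterior is Dirichlet(α + c) componentwise.
Subtract each count from the matching posterior parameter: 20−9=11, 6−5=1, 6−3=3, 21−17=4, 28−21=7.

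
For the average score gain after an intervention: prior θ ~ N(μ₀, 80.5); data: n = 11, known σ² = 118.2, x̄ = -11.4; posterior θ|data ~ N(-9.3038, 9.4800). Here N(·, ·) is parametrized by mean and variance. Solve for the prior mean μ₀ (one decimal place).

The posterior mean is a precision-weighted average: μ_n = (τ₀μ₀ + τ_data·x̄)/(τ₀+τ_data), with τ₀=1/σ₀² and τ_data=n/σ².
Here τ₀ = 1/80.5 = 0.012422 and τ_data = 11/118.2 = 0.093063, so τ_n = 0.105485.
Rearranging for μ₀: μ₀ = (μ_n·τ_n − τ_data·x̄)/τ₀ = (-9.3038·0.105485 − 0.093063·-11.4) / 0.012422 = 0.079507/0.012422 ≈ 6.4.

μ₀ = 6.4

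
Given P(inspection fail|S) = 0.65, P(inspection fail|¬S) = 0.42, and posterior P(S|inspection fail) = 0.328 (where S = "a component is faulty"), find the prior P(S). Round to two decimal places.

In odds form, posterior odds = prior odds × likelihood ratio, so prior odds = posterior odds ÷ LR.
Posterior odds = 0.328/(1−0.328) = 0.4881. LR = 0.65/0.42 = 1.5476.
Prior odds = 0.4881/1.5476 = 0.3154, so P(S) = 0.3154/(1+0.3154) ≈ 0.24.

P(S) = 0.24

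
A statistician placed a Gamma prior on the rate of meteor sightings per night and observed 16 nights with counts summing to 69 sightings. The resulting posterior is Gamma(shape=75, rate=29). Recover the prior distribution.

Gamma(shape=6, rate=13)

Gamma–Poisson conjugacy: posterior shape = α + Σxᵢ, posterior rate = β + n.
So α = 75 − 69 = 6 and β = 29 − 16 = 13.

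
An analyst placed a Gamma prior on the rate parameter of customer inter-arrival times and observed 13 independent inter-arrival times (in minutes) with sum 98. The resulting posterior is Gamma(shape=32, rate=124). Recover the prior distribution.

For an exponential likelihood with a Gamma(α, β) prior on the rate, n observations with total T give posterior Gamma(α+n, β+T).
So α = 32 − 13 = 19 and β = 124 − 98 = 26.

Gamma(shape=19, rate=26)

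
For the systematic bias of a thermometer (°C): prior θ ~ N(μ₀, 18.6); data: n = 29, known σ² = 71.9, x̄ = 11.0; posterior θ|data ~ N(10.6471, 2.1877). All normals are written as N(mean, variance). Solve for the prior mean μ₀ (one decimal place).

μ₀ = 8.0

With known observation variance, the Normal–Normal posterior has precision τ_n = τ₀ + n/σ² and mean μ_n = (τ₀μ₀ + (n/σ²)x̄)/τ_n.
Here τ₀ = 1/18.6 = 0.053763 and τ_data = 29/71.9 = 0.403338, so τ_n = 0.457101.
Rearranging for μ₀: μ₀ = (μ_n·τ_n − τ_data·x̄)/τ₀ = (10.6471·0.457101 − 0.403338·11.0) / 0.053763 = 0.430082/0.053763 ≈ 8.0.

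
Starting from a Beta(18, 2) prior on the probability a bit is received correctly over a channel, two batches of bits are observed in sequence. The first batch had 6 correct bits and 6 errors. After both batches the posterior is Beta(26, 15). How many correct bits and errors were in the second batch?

Because Beta–binomial updating is additive in the counts, the combined data contributed (α_post−α_prior, β_post−β_prior) successes and failures.
Total across both batches: 26−18=8 correct bits, 15−2=13 errors.
Subtract the first batch: 8−6=2 correct bits and 13−6=7 errors.

2 correct bits and 7 errors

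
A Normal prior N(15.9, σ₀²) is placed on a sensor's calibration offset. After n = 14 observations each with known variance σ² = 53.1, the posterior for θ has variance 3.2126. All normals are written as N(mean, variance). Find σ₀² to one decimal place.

σ₀² = 21.0

Posterior precision equals prior precision plus data precision: 1/σ_n² = 1/σ₀² + n/σ².
So 1/σ₀² = 1/3.2126 − 14/53.1 = 0.311274 − 0.263653 = 0.047621.
Hence σ₀² = 1/0.047621 ≈ 21.0.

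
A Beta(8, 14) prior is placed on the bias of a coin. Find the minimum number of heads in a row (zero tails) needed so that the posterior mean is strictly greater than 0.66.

After k heads and 0 tails the posterior is Beta(8+k, 14), with mean (8+k)/(8+14+k).
Set (8+k)/(22+k) > 0.66 and solve: k > (0.66·22 − 8)/(1 − 0.66) = 19.176.
The smallest integer exceeding 19.176 is 20.

k = 20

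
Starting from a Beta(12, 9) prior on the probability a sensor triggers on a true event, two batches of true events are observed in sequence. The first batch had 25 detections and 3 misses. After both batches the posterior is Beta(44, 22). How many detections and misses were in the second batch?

Sequential conjugate updates are equivalent to a single update on the pooled data, so total successes = posterior α − prior α and total failures = posterior β − prior β.
Total across both batches: 44−12=32 detections, 22−9=13 misses.
Subtract the first batch: 32−25=7 detections and 13−3=10 misses.

7 detections and 10 misses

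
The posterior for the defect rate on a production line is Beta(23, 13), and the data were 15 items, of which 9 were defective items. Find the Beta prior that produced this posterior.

A Beta(a, b) prior with s successes and f failures in binomial data gives a Beta(a+s, b+f) posterior.
So a = 23 − 9 = 14 and b = 13 − 6 = 7.

Beta(14, 7)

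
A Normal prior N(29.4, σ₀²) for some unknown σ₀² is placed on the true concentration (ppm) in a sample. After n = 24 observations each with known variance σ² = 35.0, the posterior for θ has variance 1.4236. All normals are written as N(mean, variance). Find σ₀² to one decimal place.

σ₀² = 59.8

For the Normal–Normal model with known σ², precisions add: τ_n = τ₀ + n/σ².
So 1/σ₀² = 1/1.4236 − 24/35.0 = 0.702445 − 0.685714 = 0.016731.
Hence σ₀² = 1/0.016731 ≈ 59.8.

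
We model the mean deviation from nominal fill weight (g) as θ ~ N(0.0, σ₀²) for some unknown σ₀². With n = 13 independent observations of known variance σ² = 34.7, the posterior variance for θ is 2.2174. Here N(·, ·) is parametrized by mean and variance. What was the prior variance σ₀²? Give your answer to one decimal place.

For the Normal–Normal model with known σ², precisions add: τ_n = τ₀ + n/σ².
So 1/σ₀² = 1/2.2174 − 13/34.7 = 0.450979 − 0.374640 = 0.076339.
Hence σ₀² = 1/0.076339 ≈ 13.1.

σ₀² = 13.1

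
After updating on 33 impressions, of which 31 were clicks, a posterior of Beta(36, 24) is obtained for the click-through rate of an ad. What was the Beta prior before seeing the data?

Beta(5, 22)

Under Beta–binomial conjugacy the posterior parameters are (a+s, b+f).
Subtract the data counts: 36−31=5, 24−2=22.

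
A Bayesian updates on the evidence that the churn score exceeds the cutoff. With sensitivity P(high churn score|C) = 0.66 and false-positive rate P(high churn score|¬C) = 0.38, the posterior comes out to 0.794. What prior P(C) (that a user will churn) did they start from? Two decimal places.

P(C) = 0.69

Bayes' rule in odds form gives O(C|E) = O(C)·[P(E|C)/P(E|¬C)], hence O(C) = O(C|E)/LR.
Posterior odds = 0.794/(1−0.794) = 3.8544. LR = 0.66/0.38 = 1.7368.
Prior odds = 3.8544/1.7368 = 2.2193, so P(C) = 2.2193/(1+2.2193) ≈ 0.69.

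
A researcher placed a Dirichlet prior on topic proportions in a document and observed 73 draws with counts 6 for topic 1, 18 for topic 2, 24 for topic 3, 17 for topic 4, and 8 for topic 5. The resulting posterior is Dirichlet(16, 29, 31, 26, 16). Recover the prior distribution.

Dirichlet(10, 11, 7, 9, 8)

For a Dirichlet(α) prior with multinomial counts c, the posterior is Dirichlet(α + c) componentwise.
Subtract each count from the matching posterior parameter: 16−6=10, 29−18=11, 31−24=7, 26−17=9, 16−8=8.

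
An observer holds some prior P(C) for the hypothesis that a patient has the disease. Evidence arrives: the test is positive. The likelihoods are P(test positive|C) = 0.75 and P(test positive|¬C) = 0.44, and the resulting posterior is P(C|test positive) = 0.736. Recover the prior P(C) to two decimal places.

Bayes' rule in odds form gives O(C|E) = O(C)·[P(E|C)/P(E|¬C)], hence O(C) = O(C|E)/LR.
Posterior odds = 0.736/(1−0.736) = 2.7879. LR = 0.75/0.44 = 1.7045.
Prior odds = 2.7879/1.7045 = 1.6356, so P(C) = 1.6356/(1+1.6356) ≈ 0.62.

P(C) = 0.62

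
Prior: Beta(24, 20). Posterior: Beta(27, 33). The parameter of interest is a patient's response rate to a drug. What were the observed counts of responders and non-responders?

Under Beta–binomial conjugacy the posterior parameters are (α+s, β+f).
So s = 27 − 24 = 3 and f = 33 − 20 = 13.

3 responders and 13 non-responders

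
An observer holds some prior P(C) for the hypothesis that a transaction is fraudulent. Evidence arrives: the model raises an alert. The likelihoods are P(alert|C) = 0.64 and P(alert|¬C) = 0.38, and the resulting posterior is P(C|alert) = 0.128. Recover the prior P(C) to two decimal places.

In odds form, posterior odds = prior odds × likelihood ratio, so prior odds = posterior odds ÷ LR.
Posterior odds = 0.128/(1−0.128) = 0.1468. LR = 0.64/0.38 = 1.6842.
Prior odds = 0.1468/1.6842 = 0.0872, so P(C) = 0.0872/(1+0.0872) ≈ 0.08.

P(C) = 0.08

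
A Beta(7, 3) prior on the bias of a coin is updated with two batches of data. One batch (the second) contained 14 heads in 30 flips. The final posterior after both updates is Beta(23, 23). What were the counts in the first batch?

Because Beta–binomial updating is additive in the counts, the combined data contributed (α_post−α_prior, β_post−β_prior) successes and failures.
Total across both batches: 23−7=16 heads, 23−3=20 tails.
Subtract the second batch: 16−14=2 heads and 20−16=4 tails.

2 heads and 4 tails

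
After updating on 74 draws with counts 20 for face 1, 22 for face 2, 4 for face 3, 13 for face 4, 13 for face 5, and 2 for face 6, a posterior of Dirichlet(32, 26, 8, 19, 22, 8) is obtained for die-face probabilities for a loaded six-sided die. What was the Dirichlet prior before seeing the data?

For a Dirichlet(α) prior with multinomial counts c, the posterior is Dirichlet(α + c) componentwise.
Subtract each count from the matching posterior parameter: 32−20=12, 26−22=4, 8−4=4, 19−13=6, 22−13=9, 8−2=6.

Dirichlet(12, 4, 4, 6, 9, 6)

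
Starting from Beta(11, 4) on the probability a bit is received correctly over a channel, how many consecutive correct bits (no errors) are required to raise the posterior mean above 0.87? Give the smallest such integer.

After k correct bits and 0 errors the posterior is Beta(11+k, 4), with mean (11+k)/(11+4+k).
Set (11+k)/(15+k) > 0.87 and solve: k > (0.87·15 − 11)/(1 − 0.87) = 15.769.
The smallest integer exceeding 15.769 is 16.

k = 16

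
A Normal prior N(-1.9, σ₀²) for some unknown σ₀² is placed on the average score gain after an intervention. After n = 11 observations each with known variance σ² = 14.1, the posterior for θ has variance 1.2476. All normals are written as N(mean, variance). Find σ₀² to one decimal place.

Posterior precision equals prior precision plus data precision: 1/σ_n² = 1/σ₀² + n/σ².
So 1/σ₀² = 1/1.2476 − 11/14.1 = 0.801539 − 0.780142 = 0.021397.
Hence σ₀² = 1/0.021397 ≈ 46.7.

σ₀² = 46.7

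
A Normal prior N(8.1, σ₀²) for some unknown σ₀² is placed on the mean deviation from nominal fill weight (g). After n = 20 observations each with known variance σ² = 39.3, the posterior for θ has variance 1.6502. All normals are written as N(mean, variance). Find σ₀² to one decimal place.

For the Normal–Normal model with known σ², precisions add: τ_n = τ₀ + n/σ².
So 1/σ₀² = 1/1.6502 − 20/39.3 = 0.605987 − 0.508906 = 0.097081.
Hence σ₀² = 1/0.097081 ≈ 10.3.

σ₀² = 10.3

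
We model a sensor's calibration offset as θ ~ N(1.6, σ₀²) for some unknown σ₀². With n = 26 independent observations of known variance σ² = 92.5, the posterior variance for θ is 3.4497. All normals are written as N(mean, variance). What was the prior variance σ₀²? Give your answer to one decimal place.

σ₀² = 113.6

For the Normal–Normal model with known σ², precisions add: τ_n = τ₀ + n/σ².
So 1/σ₀² = 1/3.4497 − 26/92.5 = 0.289880 − 0.281081 = 0.008799.
Hence σ₀² = 1/0.008799 ≈ 113.6.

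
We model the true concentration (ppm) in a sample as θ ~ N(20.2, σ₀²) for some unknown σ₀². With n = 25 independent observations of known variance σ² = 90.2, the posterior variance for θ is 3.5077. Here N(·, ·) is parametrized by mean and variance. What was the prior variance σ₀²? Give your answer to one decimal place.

For the Normal–Normal model with known σ², precisions add: τ_n = τ₀ + n/σ².
So 1/σ₀² = 1/3.5077 − 25/90.2 = 0.285087 − 0.277162 = 0.007925.
Hence σ₀² = 1/0.007925 ≈ 126.2.

σ₀² = 126.2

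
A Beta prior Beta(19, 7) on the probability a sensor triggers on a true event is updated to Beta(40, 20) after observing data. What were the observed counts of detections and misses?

21 detections and 13 misses

Beta is conjugate to the binomial likelihood: posterior = Beta(α+s, β+f).
So s = 40 − 19 = 21 and f = 20 − 7 = 13.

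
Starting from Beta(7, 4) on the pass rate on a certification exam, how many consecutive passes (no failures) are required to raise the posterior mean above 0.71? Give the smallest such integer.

k = 3

After k passes and 0 failures the posterior is Beta(7+k, 4), with mean (7+k)/(7+4+k).
Set (7+k)/(11+k) > 0.71 and solve: k > (0.71·11 − 7)/(1 − 0.71) = 2.793.
The smallest integer exceeding 2.793 is 3.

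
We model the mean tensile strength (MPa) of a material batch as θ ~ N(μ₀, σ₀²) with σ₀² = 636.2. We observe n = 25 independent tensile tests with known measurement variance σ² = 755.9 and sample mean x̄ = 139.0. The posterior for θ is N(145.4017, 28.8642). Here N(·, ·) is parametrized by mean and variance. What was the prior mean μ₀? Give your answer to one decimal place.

μ₀ = 280.1

The posterior mean is a precision-weighted average: μ_n = (τ₀μ₀ + τ_data·x̄)/(τ₀+τ_data), with τ₀=1/σ₀² and τ_data=n/σ².
Here τ₀ = 1/636.2 = 0.001572 and τ_data = 25/755.9 = 0.033073, so τ_n = 0.034645.
Rearranging for μ₀: μ₀ = (μ_n·τ_n − τ_data·x̄)/τ₀ = (145.4017·0.034645 − 0.033073·139.0) / 0.001572 = 0.440295/0.001572 ≈ 280.1.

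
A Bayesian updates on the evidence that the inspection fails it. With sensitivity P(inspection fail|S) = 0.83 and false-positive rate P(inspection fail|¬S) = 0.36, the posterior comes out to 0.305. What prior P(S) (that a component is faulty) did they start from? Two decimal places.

P(S) = 0.16

In odds form, posterior odds = prior odds × likelihood ratio, so prior odds = posterior odds ÷ LR.
Posterior odds = 0.305/(1−0.305) = 0.4388. LR = 0.83/0.36 = 2.3056.
Prior odds = 0.4388/2.3056 = 0.1903, so P(S) = 0.1903/(1+0.1903) ≈ 0.16.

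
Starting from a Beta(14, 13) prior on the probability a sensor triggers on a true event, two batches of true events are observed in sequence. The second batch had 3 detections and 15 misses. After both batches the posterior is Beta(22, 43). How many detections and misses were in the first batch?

Because Beta–binomial updating is additive in the counts, the combined data contributed (α_post−α_prior, β_post−β_prior) successes and failures.
Total across both batches: 22−14=8 detections, 43−13=30 misses.
Subtract the second batch: 8−3=5 detections and 30−15=15 misses.

5 detections and 15 misses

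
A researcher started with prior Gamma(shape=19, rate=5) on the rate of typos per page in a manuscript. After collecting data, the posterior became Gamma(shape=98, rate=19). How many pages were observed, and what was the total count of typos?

Gamma–Poisson conjugacy: posterior shape = α + Σxᵢ, posterior rate = β + n.
Matching: Σxᵢ = 98 − 19 = 79 and n = 19 − 5 = 14.

n = 14 pages with total 79 typos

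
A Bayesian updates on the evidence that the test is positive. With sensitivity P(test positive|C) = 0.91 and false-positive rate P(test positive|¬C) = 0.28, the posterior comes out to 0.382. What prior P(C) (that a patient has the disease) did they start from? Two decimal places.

Bayes' rule in odds form gives O(C|E) = O(C)·[P(E|C)/P(E|¬C)], hence O(C) = O(C|E)/LR.
Posterior odds = 0.382/(1−0.382) = 0.6181. LR = 0.91/0.28 = 3.2500.
Prior odds = 0.6181/3.2500 = 0.1902, so P(C) = 0.1902/(1+0.1902) ≈ 0.16.

P(C) = 0.16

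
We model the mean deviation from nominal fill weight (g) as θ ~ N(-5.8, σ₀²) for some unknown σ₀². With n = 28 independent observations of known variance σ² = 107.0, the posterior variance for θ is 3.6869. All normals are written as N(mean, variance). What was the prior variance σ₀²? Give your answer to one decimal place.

Posterior precision equals prior precision plus data precision: 1/σ_n² = 1/σ₀² + n/σ².
So 1/σ₀² = 1/3.6869 − 28/107.0 = 0.271231 − 0.261682 = 0.009549.
Hence σ₀² = 1/0.009549 ≈ 104.7.

σ₀² = 104.7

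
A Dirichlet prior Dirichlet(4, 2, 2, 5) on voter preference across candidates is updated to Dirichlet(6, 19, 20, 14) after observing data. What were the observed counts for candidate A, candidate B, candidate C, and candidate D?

counts (2, 17, 18, 9)

For a Dirichlet(α) prior with multinomial counts c, the posterior is Dirichlet(α + c) componentwise.
Counts are posterior − prior componentwise: 6−4=2, 19−2=17, 20−2=18, 14−5=9.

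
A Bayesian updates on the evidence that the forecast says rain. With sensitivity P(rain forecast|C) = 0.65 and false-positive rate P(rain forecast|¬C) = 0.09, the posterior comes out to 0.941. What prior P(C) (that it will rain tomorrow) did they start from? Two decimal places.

In odds form, posterior odds = prior odds × likelihood ratio, so prior odds = posterior odds ÷ LR.
Posterior odds = 0.941/(1−0.941) = 15.9492. LR = 0.65/0.09 = 7.2222.
Prior odds = 15.9492/7.2222 = 2.2084, so P(C) = 2.2084/(1+2.2084) ≈ 0.69.

P(C) = 0.69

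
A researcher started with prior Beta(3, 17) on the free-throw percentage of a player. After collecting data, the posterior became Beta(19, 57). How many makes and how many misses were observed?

16 makes and 40 misses

Under Beta–binomial conjugacy the posterior parameters are (α+s, β+f).
Match parameters: s=19−3=16, f=57−17=40.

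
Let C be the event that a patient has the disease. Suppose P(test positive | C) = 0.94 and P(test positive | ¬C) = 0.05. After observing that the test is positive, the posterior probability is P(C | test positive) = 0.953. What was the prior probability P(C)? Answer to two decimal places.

Bayes' rule in odds form gives O(C|E) = O(C)·[P(E|C)/P(E|¬C)], hence O(C) = O(C|E)/LR.
Posterior odds = 0.953/(1−0.953) = 20.2766. LR = 0.94/0.05 = 18.8000.
Prior odds = 20.2766/18.8000 = 1.0785, so P(C) = 1.0785/(1+1.0785) ≈ 0.52.

P(C) = 0.52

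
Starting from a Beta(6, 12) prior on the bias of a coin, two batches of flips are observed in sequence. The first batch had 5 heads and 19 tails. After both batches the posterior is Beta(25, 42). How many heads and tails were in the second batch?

Because Beta–binomial updating is additive in the counts, the combined data contributed (α_post−α_prior, β_post−β_prior) successes and failures.
Total across both batches: 25−6=19 heads, 42−12=30 tails.
Subtract the first batch: 19−5=14 heads and 30−19=11 tails.

14 heads and 11 tails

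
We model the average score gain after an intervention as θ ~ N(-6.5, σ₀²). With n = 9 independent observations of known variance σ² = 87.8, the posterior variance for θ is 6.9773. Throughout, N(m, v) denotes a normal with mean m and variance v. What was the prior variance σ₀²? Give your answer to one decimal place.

σ₀² = 24.5

For the Normal–Normal model with known σ², precisions add: τ_n = τ₀ + n/σ².
So 1/σ₀² = 1/6.9773 − 9/87.8 = 0.143322 − 0.102506 = 0.040816.
Hence σ₀² = 1/0.040816 ≈ 24.5.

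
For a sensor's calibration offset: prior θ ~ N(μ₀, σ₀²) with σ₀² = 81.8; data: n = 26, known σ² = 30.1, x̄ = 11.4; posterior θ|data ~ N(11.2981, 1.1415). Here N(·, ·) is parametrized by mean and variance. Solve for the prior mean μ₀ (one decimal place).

The posterior mean is a precision-weighted average: μ_n = (τ₀μ₀ + τ_data·x̄)/(τ₀+τ_data), with τ₀=1/σ₀² and τ_data=n/σ².
Here τ₀ = 1/81.8 = 0.012225 and τ_data = 26/30.1 = 0.863787, so τ_n = 0.876012.
Rearranging for μ₀: μ₀ = (μ_n·τ_n − τ_data·x̄)/τ₀ = (11.2981·0.876012 − 0.863787·11.4) / 0.012225 = 0.050099/0.012225 ≈ 4.1.

μ₀ = 4.1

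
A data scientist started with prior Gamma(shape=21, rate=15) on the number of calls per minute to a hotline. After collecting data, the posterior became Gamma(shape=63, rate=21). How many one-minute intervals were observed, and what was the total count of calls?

A Gamma(α, β) prior (rate parametrization) on a Poisson rate with n observations summing to S gives posterior Gamma(α+S, β+n).
Matching: Σxᵢ = 63 − 21 = 42 and n = 21 − 15 = 6.

n = 6 one-minute intervals with total 42 calls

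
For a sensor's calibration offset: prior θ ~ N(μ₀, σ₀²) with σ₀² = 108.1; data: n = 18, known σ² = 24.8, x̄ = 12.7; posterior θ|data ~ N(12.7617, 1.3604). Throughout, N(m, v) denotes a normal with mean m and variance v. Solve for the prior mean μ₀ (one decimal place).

μ₀ = 17.6

The posterior mean is a precision-weighted average: μ_n = (τ₀μ₀ + τ_data·x̄)/(τ₀+τ_data), with τ₀=1/σ₀² and τ_data=n/σ².
Here τ₀ = 1/108.1 = 0.009251 and τ_data = 18/24.8 = 0.725806, so τ_n = 0.735057.
Rearranging for μ₀: μ₀ = (μ_n·τ_n − τ_data·x̄)/τ₀ = (12.7617·0.735057 − 0.725806·12.7) / 0.009251 = 0.162841/0.009251 ≈ 17.6.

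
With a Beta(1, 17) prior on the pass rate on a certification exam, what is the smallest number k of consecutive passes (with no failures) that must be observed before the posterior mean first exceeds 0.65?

k = 31

After k passes and 0 failures the posterior is Beta(1+k, 17), with mean (1+k)/(1+17+k).
Set (1+k)/(18+k) > 0.65 and solve: k > (0.65·18 − 1)/(1 − 0.65) = 30.571.
The smallest integer exceeding 30.571 is 31.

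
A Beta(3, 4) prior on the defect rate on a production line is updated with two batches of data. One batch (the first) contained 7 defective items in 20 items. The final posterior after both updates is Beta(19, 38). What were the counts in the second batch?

Because Beta–binomial updating is additive in the counts, the combined data contributed (α_post−α_prior, β_post−β_prior) successes and failures.
Total across both batches: 19−3=16 defective items, 38−4=34 good items.
Subtract the first batch: 16−7=9 defective items and 34−13=21 good items.

9 defective items and 21 good items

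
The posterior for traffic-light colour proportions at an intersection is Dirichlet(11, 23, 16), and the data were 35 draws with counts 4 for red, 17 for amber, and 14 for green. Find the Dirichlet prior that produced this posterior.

Dirichlet(7, 6, 2)

For a Dirichlet(α) prior with multinomial counts c, the posterior is Dirichlet(α + c) componentwise.
Subtract each count from the matching posterior parameter: 11−4=7, 23−17=6, 16−14=2.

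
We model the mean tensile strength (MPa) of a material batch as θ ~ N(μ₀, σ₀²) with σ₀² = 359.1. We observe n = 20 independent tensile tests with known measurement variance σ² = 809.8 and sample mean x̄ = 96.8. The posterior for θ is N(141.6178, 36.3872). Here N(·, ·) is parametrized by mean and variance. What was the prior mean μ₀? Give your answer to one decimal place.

μ₀ = 539.1

With known observation variance, the Normal–Normal posterior has precision τ_n = τ₀ + n/σ² and mean μ_n = (τ₀μ₀ + (n/σ²)x̄)/τ_n.
Here τ₀ = 1/359.1 = 0.002785 and τ_data = 20/809.8 = 0.024697, so τ_n = 0.027482.
Rearranging for μ₀: μ₀ = (μ_n·τ_n − τ_data·x̄)/τ₀ = (141.6178·0.027482 − 0.024697·96.8) / 0.002785 = 1.501271/0.002785 ≈ 539.1.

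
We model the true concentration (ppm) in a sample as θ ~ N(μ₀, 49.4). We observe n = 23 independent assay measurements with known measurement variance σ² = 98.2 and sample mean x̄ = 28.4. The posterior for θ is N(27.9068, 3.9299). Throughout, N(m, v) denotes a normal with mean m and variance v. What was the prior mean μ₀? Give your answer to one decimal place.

μ₀ = 22.2

With known observation variance, the Normal–Normal posterior has precision τ_n = τ₀ + n/σ² and mean μ_n = (τ₀μ₀ + (n/σ²)x̄)/τ_n.
Here τ₀ = 1/49.4 = 0.020243 and τ_data = 23/98.2 = 0.234216, so τ_n = 0.254459.
Rearranging for μ₀: μ₀ = (μ_n·τ_n − τ_data·x̄)/τ₀ = (27.9068·0.254459 − 0.234216·28.4) / 0.020243 = 0.449402/0.020243 ≈ 22.2.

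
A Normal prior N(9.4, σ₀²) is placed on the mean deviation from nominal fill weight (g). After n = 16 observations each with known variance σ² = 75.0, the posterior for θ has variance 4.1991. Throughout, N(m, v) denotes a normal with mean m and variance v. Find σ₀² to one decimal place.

σ₀² = 40.3

Posterior precision equals prior precision plus data precision: 1/σ_n² = 1/σ₀² + n/σ².
So 1/σ₀² = 1/4.1991 − 16/75.0 = 0.238146 − 0.213333 = 0.024813.
Hence σ₀² = 1/0.024813 ≈ 40.3.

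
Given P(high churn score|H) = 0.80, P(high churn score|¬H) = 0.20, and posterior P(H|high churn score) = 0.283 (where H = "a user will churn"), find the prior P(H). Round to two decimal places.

P(H) = 0.09

In odds form, posterior odds = prior odds × likelihood ratio, so prior odds = posterior odds ÷ LR.
Posterior odds = 0.283/(1−0.283) = 0.3947. LR = 0.80/0.20 = 4.0000.
Prior odds = 0.3947/4.0000 = 0.0987, so P(H) = 0.0987/(1+0.0987) ≈ 0.09.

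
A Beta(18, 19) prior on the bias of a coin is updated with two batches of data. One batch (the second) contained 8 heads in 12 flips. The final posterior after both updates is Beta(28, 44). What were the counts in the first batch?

Because Beta–binomial updating is additive in the counts, the combined data contributed (α_post−α_prior, β_post−β_prior) successes and failures.
Total across both batches: 28−18=10 heads, 44−19=25 tails.
Subtract the second batch: 10−8=2 heads and 25−4=21 tails.

2 heads and 21 tails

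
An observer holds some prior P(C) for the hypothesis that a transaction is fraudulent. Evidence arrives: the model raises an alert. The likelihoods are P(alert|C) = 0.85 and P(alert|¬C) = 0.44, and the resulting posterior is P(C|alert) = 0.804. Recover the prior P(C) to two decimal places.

In odds form, posterior odds = prior odds × likelihood ratio, so prior odds = posterior odds ÷ LR.
Posterior odds = 0.804/(1−0.804) = 4.1020. LR = 0.85/0.44 = 1.9318.
Prior odds = 4.1020/1.9318 = 2.1234, so P(C) = 2.1234/(1+2.1234) ≈ 0.68.

P(C) = 0.68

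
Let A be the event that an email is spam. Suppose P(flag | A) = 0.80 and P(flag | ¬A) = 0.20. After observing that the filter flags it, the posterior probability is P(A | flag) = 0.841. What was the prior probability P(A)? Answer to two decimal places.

Bayes' rule in odds form gives O(A|E) = O(A)·[P(E|A)/P(E|¬A)], hence O(A) = O(A|E)/LR.
Posterior odds = 0.841/(1−0.841) = 5.2893. LR = 0.80/0.20 = 4.0000.
Prior odds = 5.2893/4.0000 = 1.3223, so P(A) = 1.3223/(1+1.3223) ≈ 0.57.

P(A) = 0.57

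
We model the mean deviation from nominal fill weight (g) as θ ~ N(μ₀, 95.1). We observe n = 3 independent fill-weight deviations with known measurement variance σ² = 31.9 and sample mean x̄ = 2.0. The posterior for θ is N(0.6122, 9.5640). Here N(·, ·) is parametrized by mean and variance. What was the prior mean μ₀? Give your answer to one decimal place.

μ₀ = -11.8

The posterior mean is a precision-weighted average: μ_n = (τ₀μ₀ + τ_data·x̄)/(τ₀+τ_data), with τ₀=1/σ₀² and τ_data=n/σ².
Here τ₀ = 1/95.1 = 0.010515 and τ_data = 3/31.9 = 0.094044, so τ_n = 0.104559.
Rearranging for μ₀: μ₀ = (μ_n·τ_n − τ_data·x̄)/τ₀ = (0.6122·0.104559 − 0.094044·2.0) / 0.010515 = -0.124077/0.010515 ≈ -11.8.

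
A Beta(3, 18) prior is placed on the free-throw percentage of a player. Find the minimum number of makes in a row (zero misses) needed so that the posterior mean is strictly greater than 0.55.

After k makes and 0 misses the posterior is Beta(3+k, 18), with mean (3+k)/(3+18+k).
Set (3+k)/(21+k) > 0.55 and solve: k > (0.55·21 − 3)/(1 − 0.55) = 19.000.
The smallest integer exceeding 19.000 is 20, and checking k=20: (23)/(41) = 0.5610 > 0.55.

k = 20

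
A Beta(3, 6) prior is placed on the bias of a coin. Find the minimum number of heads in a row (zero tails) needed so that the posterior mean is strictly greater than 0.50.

After k heads and 0 tails the posterior is Beta(3+k, 6), with mean (3+k)/(3+6+k).
Set (3+k)/(9+k) > 0.50 and solve: k > (0.50·9 − 3)/(1 − 0.50) = 3.000.
The smallest integer exceeding 3.000 is 4.

k = 4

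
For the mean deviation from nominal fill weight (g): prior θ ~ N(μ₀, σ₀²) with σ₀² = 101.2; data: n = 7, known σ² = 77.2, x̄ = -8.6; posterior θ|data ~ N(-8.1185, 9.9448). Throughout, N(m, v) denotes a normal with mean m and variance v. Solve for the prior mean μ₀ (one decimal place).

The posterior mean is a precision-weighted average: μ_n = (τ₀μ₀ + τ_data·x̄)/(τ₀+τ_data), with τ₀=1/σ₀² and τ_data=n/σ².
Here τ₀ = 1/101.2 = 0.009881 and τ_data = 7/77.2 = 0.090674, so τ_n = 0.100555.
Rearranging for μ₀: μ₀ = (μ_n·τ_n − τ_data·x̄)/τ₀ = (-8.1185·0.100555 − 0.090674·-8.6) / 0.009881 = -0.036559/0.009881 ≈ -3.7.

μ₀ = -3.7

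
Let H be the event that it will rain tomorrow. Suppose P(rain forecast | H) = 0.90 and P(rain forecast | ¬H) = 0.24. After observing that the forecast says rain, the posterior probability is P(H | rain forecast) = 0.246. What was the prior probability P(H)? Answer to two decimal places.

Bayes' rule in odds form gives O(H|E) = O(H)·[P(E|H)/P(E|¬H)], hence O(H) = O(H|E)/LR.
Posterior odds = 0.246/(1−0.246) = 0.3263. LR = 0.90/0.24 = 3.7500.
Prior odds = 0.3263/3.7500 = 0.0870, so P(H) = 0.0870/(1+0.0870) ≈ 0.08.

P(H) = 0.08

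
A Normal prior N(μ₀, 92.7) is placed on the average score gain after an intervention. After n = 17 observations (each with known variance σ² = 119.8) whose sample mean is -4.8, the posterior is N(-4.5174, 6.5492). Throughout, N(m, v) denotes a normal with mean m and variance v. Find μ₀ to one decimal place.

The posterior mean is a precision-weighted average: μ_n = (τ₀μ₀ + τ_data·x̄)/(τ₀+τ_data), with τ₀=1/σ₀² and τ_data=n/σ².
Here τ₀ = 1/92.7 = 0.010787 and τ_data = 17/119.8 = 0.141903, so τ_n = 0.152690.
Rearranging for μ₀: μ₀ = (μ_n·τ_n − τ_data·x̄)/τ₀ = (-4.5174·0.152690 − 0.141903·-4.8) / 0.010787 = -0.008627/0.010787 ≈ -0.8.

μ₀ = -0.8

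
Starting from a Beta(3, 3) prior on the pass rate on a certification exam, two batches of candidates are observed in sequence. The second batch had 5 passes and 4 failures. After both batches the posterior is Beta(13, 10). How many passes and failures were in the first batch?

5 passes and 3 failures

Sequential conjugate updates are equivalent to a single update on the pooled data, so total successes = posterior α − prior α and total failures = posterior β − prior β.
Total across both batches: 13−3=10 passes, 10−3=7 failures.
Subtract the second batch: 10−5=5 passes and 7−4=3 failures.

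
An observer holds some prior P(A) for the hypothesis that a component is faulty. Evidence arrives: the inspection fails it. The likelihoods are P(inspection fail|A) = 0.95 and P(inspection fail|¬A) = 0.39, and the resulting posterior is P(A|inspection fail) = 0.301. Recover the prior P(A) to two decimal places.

P(A) = 0.15

In odds form, posterior odds = prior odds × likelihood ratio, so prior odds = posterior odds ÷ LR.
Posterior odds = 0.301/(1−0.301) = 0.4306. LR = 0.95/0.39 = 2.4359.
Prior odds = 0.4306/2.4359 = 0.1768, so P(A) = 0.1768/(1+0.1768) ≈ 0.15.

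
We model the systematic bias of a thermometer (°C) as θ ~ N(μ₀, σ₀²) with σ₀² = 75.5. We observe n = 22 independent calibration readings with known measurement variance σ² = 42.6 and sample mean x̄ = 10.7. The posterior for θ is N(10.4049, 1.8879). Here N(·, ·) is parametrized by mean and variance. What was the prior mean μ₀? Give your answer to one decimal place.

μ₀ = -1.1

With known observation variance, the Normal–Normal posterior has precision τ_n = τ₀ + n/σ² and mean μ_n = (τ₀μ₀ + (n/σ²)x̄)/τ_n.
Here τ₀ = 1/75.5 = 0.013245 and τ_data = 22/42.6 = 0.516432, so τ_n = 0.529677.
Rearranging for μ₀: μ₀ = (μ_n·τ_n − τ_data·x̄)/τ₀ = (10.4049·0.529677 − 0.516432·10.7) / 0.013245 = -0.014586/0.013245 ≈ -1.1.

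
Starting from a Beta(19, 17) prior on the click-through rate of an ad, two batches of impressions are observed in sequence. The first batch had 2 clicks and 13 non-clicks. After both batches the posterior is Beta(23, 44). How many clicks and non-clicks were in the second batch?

Sequential conjugate updates are equivalent to a single update on the pooled data, so total successes = posterior α − prior α and total failures = posterior β − prior β.
Total across both batches: 23−19=4 clicks, 44−17=27 non-clicks.
Subtract the first batch: 4−2=2 clicks and 27−13=14 non-clicks.

2 clicks and 14 non-clicks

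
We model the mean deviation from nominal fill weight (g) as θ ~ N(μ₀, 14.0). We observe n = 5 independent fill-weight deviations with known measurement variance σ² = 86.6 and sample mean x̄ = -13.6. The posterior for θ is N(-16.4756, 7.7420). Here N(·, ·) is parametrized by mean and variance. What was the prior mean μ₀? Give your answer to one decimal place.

With known observation variance, the Normal–Normal posterior has precision τ_n = τ₀ + n/σ² and mean μ_n = (τ₀μ₀ + (n/σ²)x̄)/τ_n.
Here τ₀ = 1/14.0 = 0.071429 and τ_data = 5/86.6 = 0.057737, so τ_n = 0.129166.
Rearranging for μ₀: μ₀ = (μ_n·τ_n − τ_data·x̄)/τ₀ = (-16.4756·0.129166 − 0.057737·-13.6) / 0.071429 = -1.342864/0.071429 ≈ -18.8.

μ₀ = -18.8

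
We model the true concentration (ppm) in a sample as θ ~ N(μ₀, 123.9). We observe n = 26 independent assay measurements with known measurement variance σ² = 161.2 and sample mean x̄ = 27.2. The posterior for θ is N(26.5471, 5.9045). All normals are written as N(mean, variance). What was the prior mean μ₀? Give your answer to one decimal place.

μ₀ = 13.5

The posterior mean is a precision-weighted average: μ_n = (τ₀μ₀ + τ_data·x̄)/(τ₀+τ_data), with τ₀=1/σ₀² and τ_data=n/σ².
Here τ₀ = 1/123.9 = 0.008071 and τ_data = 26/161.2 = 0.161290, so τ_n = 0.169361.
Rearranging for μ₀: μ₀ = (μ_n·τ_n − τ_data·x̄)/τ₀ = (26.5471·0.169361 − 0.161290·27.2) / 0.008071 = 0.108955/0.008071 ≈ 13.5.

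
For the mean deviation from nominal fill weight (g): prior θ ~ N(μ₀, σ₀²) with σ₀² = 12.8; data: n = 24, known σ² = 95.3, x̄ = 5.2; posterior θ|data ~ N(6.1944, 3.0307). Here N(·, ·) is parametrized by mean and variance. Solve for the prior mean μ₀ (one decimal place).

μ₀ = 9.4

With known observation variance, the Normal–Normal posterior has precision τ_n = τ₀ + n/σ² and mean μ_n = (τ₀μ₀ + (n/σ²)x̄)/τ_n.
Here τ₀ = 1/12.8 = 0.078125 and τ_data = 24/95.3 = 0.251836, so τ_n = 0.329961.
Rearranging for μ₀: μ₀ = (μ_n·τ_n − τ_data·x̄)/τ₀ = (6.1944·0.329961 − 0.251836·5.2) / 0.078125 = 0.734363/0.078125 ≈ 9.4.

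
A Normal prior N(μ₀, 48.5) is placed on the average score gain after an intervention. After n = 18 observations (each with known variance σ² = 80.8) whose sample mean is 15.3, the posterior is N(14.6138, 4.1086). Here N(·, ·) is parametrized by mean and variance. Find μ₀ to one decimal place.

With known observation variance, the Normal–Normal posterior has precision τ_n = τ₀ + n/σ² and mean μ_n = (τ₀μ₀ + (n/σ²)x̄)/τ_n.
Here τ₀ = 1/48.5 = 0.020619 and τ_data = 18/80.8 = 0.222772, so τ_n = 0.243391.
Rearranging for μ₀: μ₀ = (μ_n·τ_n − τ_data·x̄)/τ₀ = (14.6138·0.243391 − 0.222772·15.3) / 0.020619 = 0.148456/0.020619 ≈ 7.2.

μ₀ = 7.2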